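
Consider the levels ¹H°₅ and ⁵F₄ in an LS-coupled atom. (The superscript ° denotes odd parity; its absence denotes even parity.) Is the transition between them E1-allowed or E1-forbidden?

Initial level: S=0, L=5, J=5, parity odd. Final level: S=2, L=3, J=4, parity even.
Parity must change: odd → even — satisfied.
ΔS = 0: S: 0 → 2 — violated.
ΔL = 0, ±1 (not L=0↔0): L: 5 → 3, ΔL = -2 — violated.
ΔJ = 0, ±1 (not J=0↔0): J: 5 → 4, ΔJ = -1 — satisfied.
Rule(s) violated: ΔS, ΔL.

forbidden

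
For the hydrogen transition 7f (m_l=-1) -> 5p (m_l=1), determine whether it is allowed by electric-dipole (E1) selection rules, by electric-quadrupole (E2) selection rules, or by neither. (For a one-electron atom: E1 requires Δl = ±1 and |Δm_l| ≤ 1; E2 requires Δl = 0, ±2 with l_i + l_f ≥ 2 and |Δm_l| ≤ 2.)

Δl = 1 − 3 = -2; l_i + l_f = 4.
Δm_l = +2.
E1 (Δl = ±1, |Δm_l| ≤ 1): not satisfied.
E2 (Δl = 0,±2, l_i+l_f ≥ 2, |Δm_l| ≤ 2): satisfied.

E2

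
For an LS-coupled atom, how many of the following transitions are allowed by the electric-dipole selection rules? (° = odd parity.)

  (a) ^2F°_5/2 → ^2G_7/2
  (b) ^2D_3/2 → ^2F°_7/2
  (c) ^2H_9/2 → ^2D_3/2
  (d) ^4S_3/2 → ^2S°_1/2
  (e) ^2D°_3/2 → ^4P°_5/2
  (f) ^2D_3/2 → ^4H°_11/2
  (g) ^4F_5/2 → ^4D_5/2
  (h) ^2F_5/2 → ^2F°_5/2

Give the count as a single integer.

(a) allowed
(b) forbidden (ΔJ fails)
(c) forbidden (parity, ΔL, ΔJ fail)
(d) forbidden (ΔS, ΔL fail)
(e) forbidden (parity, ΔS fail)
(f) forbidden (ΔS, ΔL, ΔJ fail)
(g) forbidden (parity fails)
(h) allowed
Total allowed: 2 of 8.

2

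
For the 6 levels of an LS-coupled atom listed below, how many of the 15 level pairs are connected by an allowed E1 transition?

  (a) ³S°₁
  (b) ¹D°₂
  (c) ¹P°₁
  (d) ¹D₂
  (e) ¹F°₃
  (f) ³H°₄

3

(a)–(b): forbidden (parity, ΔS, ΔL).
(a)–(c): forbidden (parity, ΔS).
(a)–(d): forbidden (ΔS, ΔL).
(a)–(e): forbidden (parity, ΔS, ΔL, ΔJ).
(a)–(f): forbidden (parity, ΔL, ΔJ).
(b)–(c): forbidden (parity).
(b)–(d): allowed.
(b)–(e): forbidden (parity).
(b)–(f): forbidden (parity, ΔS, ΔL, ΔJ).
(c)–(d): allowed.
(c)–(e): forbidden (parity, ΔL, ΔJ).
(c)–(f): forbidden (parity, ΔS, ΔL, ΔJ).
(d)–(e): allowed.
(d)–(f): forbidden (ΔS, ΔL, ΔJ).
(e)–(f): forbidden (parity, ΔS, ΔL).
Allowed pairs: 3 of 15.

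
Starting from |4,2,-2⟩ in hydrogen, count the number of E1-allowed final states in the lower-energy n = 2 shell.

E1 requires Δl = ±1, so l_f ∈ {1, 3}; with 0 ≤ l_f ≤ n_f−1 = 1, the allowed l_f values are {1}.
For l_f = 1: m_f ∈ {m_i−1, m_i, m_i+1} ∩ [−1, 1] = {-1} → 1 state.
Total: 1.

1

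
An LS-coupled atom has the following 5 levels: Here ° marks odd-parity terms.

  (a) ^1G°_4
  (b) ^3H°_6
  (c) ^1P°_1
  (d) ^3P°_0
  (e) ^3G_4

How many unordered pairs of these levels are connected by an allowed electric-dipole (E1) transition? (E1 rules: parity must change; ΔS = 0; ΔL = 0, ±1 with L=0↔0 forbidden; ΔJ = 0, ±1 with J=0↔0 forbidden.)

0

(a)–(b): forbidden (parity, ΔS, ΔJ).
(a)–(c): forbidden (parity, ΔL, ΔJ).
(a)–(d): forbidden (parity, ΔS, ΔL, ΔJ).
(a)–(e): forbidden (ΔS).
(b)–(c): forbidden (parity, ΔS, ΔL, ΔJ).
(b)–(d): forbidden (parity, ΔL, ΔJ).
(b)–(e): forbidden (ΔJ).
(c)–(d): forbidden (parity, ΔS).
(c)–(e): forbidden (ΔS, ΔL, ΔJ).
(d)–(e): forbidden (ΔL, ΔJ).
Allowed pairs: 0 of 10.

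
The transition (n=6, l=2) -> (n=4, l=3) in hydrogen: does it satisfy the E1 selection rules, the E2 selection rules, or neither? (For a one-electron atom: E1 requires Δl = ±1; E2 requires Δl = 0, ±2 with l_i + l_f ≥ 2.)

Δl = 3 − 2 = +1; l_i + l_f = 5.
E1 (Δl = ±1): satisfied.
E2 (Δl = 0,±2, l_i+l_f ≥ 2): not satisfied.

E1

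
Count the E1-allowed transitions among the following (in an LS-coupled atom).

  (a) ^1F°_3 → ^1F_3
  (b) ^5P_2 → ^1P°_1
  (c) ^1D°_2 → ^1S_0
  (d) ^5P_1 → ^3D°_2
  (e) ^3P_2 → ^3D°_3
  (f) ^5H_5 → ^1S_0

(a) allowed
(b) forbidden (ΔS fails)
(c) forbidden (ΔL, ΔJ fail)
(d) forbidden (ΔS fails)
(e) allowed
(f) forbidden (parity, ΔS, ΔL, ΔJ fail)
Total allowed: 2 of 6.

2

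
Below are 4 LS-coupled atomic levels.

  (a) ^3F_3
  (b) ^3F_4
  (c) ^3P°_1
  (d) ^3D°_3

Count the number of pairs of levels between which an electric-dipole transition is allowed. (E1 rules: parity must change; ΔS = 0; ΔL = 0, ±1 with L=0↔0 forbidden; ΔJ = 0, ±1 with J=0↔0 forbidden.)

2

(a)–(b): forbidden (parity).
(a)–(c): forbidden (ΔL, ΔJ).
(a)–(d): allowed.
(b)–(c): forbidden (ΔL, ΔJ).
(b)–(d): allowed.
(c)–(d): forbidden (parity, ΔJ).
Allowed pairs: 2 of 6.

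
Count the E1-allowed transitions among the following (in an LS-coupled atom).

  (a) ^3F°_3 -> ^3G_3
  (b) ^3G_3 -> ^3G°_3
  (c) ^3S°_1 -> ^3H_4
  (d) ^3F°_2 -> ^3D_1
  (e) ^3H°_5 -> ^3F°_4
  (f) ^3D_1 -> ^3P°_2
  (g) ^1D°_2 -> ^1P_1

5

(a) allowed
(b) allowed
(c) forbidden (ΔL, ΔJ fail)
(d) allowed
(e) forbidden (parity, ΔL fail)
(f) allowed
(g) allowed
Total allowed: 5 of 7.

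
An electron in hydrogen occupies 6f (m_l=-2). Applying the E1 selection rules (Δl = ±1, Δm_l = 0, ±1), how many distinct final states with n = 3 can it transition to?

E1 requires Δl = ±1, so l_f ∈ {2, 4}; with 0 ≤ l_f ≤ n_f−1 = 2, the allowed l_f values are {2}.
For l_f = 2: m_f ∈ {m_i−1, m_i, m_i+1} ∩ [−2, 2] = {-2, -1} → 2 states.
Total: 2.

2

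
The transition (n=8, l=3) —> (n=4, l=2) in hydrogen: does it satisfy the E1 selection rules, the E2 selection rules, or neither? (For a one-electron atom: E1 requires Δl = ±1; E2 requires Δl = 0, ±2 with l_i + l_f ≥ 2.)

Δl = 2 − 3 = -1; l_i + l_f = 5.
E1 (Δl = ±1): satisfied.
E2 (Δl = 0,±2, l_i+l_f ≥ 2): not satisfied.

E1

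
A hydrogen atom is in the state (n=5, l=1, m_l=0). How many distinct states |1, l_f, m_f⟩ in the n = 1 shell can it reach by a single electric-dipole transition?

E1 requires Δl = ±1, so l_f ∈ {0, 2}; with 0 ≤ l_f ≤ n_f−1 = 0, the allowed l_f values are {0}.
For l_f = 0: m_f ∈ {m_i−1, m_i, m_i+1} ∩ [−0, 0] = {0} → 1 state.
Total: 1.

1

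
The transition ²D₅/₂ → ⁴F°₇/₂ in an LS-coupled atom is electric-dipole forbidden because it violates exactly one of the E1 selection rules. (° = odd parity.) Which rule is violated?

the ΔS = 0 rule

ΔL = 0, ±1 (not L=0↔0): L: 2 → 3, ΔL = +1 — ok.
ΔJ = 0, ±1 (not J=0↔0): J: 5/2 → 7/2, ΔJ = +1 — ok.
Parity must change: even → odd — ok.
ΔS = 0: S: 1/2 → 3/2 — fails.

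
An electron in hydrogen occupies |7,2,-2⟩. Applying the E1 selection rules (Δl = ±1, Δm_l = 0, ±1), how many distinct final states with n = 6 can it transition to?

E1 requires Δl = ±1, so l_f ∈ {1, 3}; with 0 ≤ l_f ≤ n_f−1 = 5, the allowed l_f values are {1, 3}.
For l_f = 1: m_f ∈ {m_i−1, m_i, m_i+1} ∩ [−1, 1] = {-1} → 1 state.
For l_f = 3: m_f ∈ {m_i−1, m_i, m_i+1} ∩ [−3, 3] = {-3, -2, -1} → 3 states.
Total: 4.

4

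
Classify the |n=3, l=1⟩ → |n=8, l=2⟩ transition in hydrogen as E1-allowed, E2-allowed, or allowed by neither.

Δl = 2 − 1 = +1; l_i + l_f = 3.
E1 (Δl = ±1): satisfied.
E2 (Δl = 0,±2, l_i+l_f ≥ 2): not satisfied.

E1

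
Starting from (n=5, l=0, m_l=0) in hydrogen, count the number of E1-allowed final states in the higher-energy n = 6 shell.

3

E1 requires Δl = ±1, so l_f ∈ {-1, 1}; with 0 ≤ l_f ≤ n_f−1 = 5, the allowed l_f values are {1}.
For l_f = 1: m_f ∈ {m_i−1, m_i, m_i+1} ∩ [−1, 1] = {-1, 0, 1} → 3 states.
Total: 3.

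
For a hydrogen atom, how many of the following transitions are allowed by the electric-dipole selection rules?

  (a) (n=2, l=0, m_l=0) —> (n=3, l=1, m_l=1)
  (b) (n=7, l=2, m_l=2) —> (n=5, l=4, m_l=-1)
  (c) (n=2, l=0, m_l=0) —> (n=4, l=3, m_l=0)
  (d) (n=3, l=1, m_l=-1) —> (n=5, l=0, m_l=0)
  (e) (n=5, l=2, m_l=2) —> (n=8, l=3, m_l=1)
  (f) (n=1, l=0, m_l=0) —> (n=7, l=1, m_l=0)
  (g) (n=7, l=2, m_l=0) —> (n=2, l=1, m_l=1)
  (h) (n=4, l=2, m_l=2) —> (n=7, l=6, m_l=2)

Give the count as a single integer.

(a) allowed
(b) forbidden — Δl = +2 (E1 requires Δl = ±1); Δm_l = -3 (E1 requires Δm_l = 0, ±1)
(c) forbidden — Δl = +3 (E1 requires Δl = ±1)
(d) allowed
(e) allowed
(f) allowed
(g) allowed
(h) forbidden — Δl = +4 (E1 requires Δl = ±1)
Total allowed: 5 of 8.

5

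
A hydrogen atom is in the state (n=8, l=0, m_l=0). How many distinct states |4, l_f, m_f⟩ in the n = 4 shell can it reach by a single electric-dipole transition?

E1 requires Δl = ±1, so l_f ∈ {-1, 1}; with 0 ≤ l_f ≤ n_f−1 = 3, the allowed l_f values are {1}.
For l_f = 1: m_f ∈ {m_i−1, m_i, m_i+1} ∩ [−1, 1] = {-1, 0, 1} → 3 states.
Total: 3.

3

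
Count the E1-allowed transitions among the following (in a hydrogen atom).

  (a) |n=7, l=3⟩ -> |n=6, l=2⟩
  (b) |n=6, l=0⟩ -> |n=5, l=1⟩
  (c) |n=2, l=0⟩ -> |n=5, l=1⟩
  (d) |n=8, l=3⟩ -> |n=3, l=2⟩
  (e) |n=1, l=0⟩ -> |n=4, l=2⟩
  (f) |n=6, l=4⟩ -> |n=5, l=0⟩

(a) allowed
(b) allowed
(c) allowed
(d) allowed
(e) forbidden — Δl = +2 (E1 requires Δl = ±1)
(f) forbidden — Δl = -4 (E1 requires Δl = ±1)
Total allowed: 4 of 6.

4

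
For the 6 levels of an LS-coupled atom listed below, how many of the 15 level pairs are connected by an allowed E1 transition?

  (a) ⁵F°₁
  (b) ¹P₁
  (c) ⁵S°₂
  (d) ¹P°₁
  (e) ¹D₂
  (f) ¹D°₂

4

(a)–(b): forbidden (ΔS, ΔL).
(a)–(c): forbidden (parity, ΔL).
(a)–(d): forbidden (parity, ΔS, ΔL).
(a)–(e): forbidden (ΔS).
(a)–(f): forbidden (parity, ΔS).
(b)–(c): forbidden (ΔS).
(b)–(d): allowed.
(b)–(e): forbidden (parity).
(b)–(f): allowed.
(c)–(d): forbidden (parity, ΔS).
(c)–(e): forbidden (ΔS, ΔL).
(c)–(f): forbidden (parity, ΔS, ΔL).
(d)–(e): allowed.
(d)–(f): forbidden (parity).
(e)–(f): allowed.
Allowed pairs: 4 of 15.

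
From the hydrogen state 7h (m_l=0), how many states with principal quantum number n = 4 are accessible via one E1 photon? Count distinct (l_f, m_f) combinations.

E1 requires l_f ∈ {4, 6}, but neither lies in [0, 3], so no final state is reachable.
Total: 0.

0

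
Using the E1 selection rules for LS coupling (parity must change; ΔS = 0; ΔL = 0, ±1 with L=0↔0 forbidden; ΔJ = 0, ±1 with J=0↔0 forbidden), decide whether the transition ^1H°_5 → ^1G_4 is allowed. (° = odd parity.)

Parity must change: odd → even — passes.
ΔS = 0: S: 0 → 0 — passes.
ΔL = 0, ±1 (not L=0↔0): L: 5 → 4, ΔL = -1 — passes.
ΔJ = 0, ±1 (not J=0↔0): J: 5 → 4, ΔJ = -1 — passes.
All four E1 rules are satisfied.

allowed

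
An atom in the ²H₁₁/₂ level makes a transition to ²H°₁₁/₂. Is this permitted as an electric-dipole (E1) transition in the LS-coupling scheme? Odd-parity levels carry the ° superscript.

allowed

Reading off the term symbols: S 1/2→1/2, L 5→5, J 11/2→11/2, parity even→odd.
Parity must change: even → odd — ok.
ΔS = 0: S: 1/2 → 1/2 — ok.
ΔL = 0, ±1 (not L=0↔0): L: 5 → 5, ΔL = +0 — ok.
ΔJ = 0, ±1 (not J=0↔0): J: 11/2 → 11/2, ΔJ = +0 — ok.
All four E1 rules are satisfied.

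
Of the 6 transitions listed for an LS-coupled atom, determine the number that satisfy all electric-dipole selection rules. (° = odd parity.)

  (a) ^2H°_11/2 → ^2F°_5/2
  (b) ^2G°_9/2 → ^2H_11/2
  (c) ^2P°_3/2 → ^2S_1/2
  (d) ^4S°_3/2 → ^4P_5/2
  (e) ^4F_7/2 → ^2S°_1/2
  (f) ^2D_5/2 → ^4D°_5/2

(a) forbidden (parity, ΔL, ΔJ fail)
(b) allowed
(c) allowed
(d) allowed
(e) forbidden (ΔS, ΔL, ΔJ fail)
(f) forbidden (ΔS fails)
Total allowed: 3 of 6.

3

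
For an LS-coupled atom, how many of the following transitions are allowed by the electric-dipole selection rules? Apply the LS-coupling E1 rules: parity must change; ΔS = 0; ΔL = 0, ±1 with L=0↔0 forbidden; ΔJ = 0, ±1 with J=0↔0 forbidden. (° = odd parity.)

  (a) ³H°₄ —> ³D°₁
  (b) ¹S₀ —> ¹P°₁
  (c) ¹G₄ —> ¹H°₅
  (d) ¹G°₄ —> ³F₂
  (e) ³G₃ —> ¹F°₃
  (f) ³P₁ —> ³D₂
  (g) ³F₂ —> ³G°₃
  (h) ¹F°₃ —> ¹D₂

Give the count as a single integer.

4

(a) forbidden (parity, ΔL, ΔJ fail)
(b) allowed
(c) allowed
(d) forbidden (ΔS, ΔJ fail)
(e) forbidden (ΔS fails)
(f) forbidden (parity fails)
(g) allowed
(h) allowed
Total allowed: 4 of 8.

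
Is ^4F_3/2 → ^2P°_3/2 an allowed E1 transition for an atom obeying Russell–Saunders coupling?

ΔL = 0, ±1 (not L=0↔0): L: 3 → 1, ΔL = -2 — violated.
ΔJ = 0, ±1 (not J=0↔0): J: 3/2 → 3/2, ΔJ = +0 — satisfied.
Parity must change: even → odd — satisfied.
ΔS = 0: S: 3/2 → 1/2 — violated.
Rule(s) violated: ΔS, ΔL.

forbidden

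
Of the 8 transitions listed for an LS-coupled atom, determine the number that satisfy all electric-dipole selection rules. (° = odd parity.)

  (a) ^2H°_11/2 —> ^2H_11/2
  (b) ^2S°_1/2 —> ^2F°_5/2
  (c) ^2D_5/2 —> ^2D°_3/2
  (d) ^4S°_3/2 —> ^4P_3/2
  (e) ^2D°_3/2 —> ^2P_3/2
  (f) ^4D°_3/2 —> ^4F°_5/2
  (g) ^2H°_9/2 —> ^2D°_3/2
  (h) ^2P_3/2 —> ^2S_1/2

(a) allowed
(b) forbidden (parity, ΔL, ΔJ fail)
(c) allowed
(d) allowed
(e) allowed
(f) forbidden (parity fails)
(g) forbidden (parity, ΔL, ΔJ fail)
(h) forbidden (parity fails)
Total allowed: 4 of 8.

4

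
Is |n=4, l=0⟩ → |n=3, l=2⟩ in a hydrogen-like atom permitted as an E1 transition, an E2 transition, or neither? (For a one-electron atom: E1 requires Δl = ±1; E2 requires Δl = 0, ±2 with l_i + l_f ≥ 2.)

Δl = 2 − 0 = +2; l_i + l_f = 2.
E1 (Δl = ±1): not satisfied.
E2 (Δl = 0,±2, l_i+l_f ≥ 2): satisfied.

E2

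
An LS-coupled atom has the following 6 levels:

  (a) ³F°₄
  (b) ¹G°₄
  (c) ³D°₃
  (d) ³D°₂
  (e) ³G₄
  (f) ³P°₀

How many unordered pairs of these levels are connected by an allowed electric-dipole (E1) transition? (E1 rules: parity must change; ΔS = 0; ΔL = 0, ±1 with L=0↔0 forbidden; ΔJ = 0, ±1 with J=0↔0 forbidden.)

1

(a)–(b): forbidden (parity, ΔS).
(a)–(c): forbidden (parity).
(a)–(d): forbidden (parity, ΔJ).
(a)–(e): allowed.
(a)–(f): forbidden (parity, ΔL, ΔJ).
(b)–(c): forbidden (parity, ΔS, ΔL).
(b)–(d): forbidden (parity, ΔS, ΔL, ΔJ).
(b)–(e): forbidden (ΔS).
(b)–(f): forbidden (parity, ΔS, ΔL, ΔJ).
(c)–(d): forbidden (parity).
(c)–(e): forbidden (ΔL).
(c)–(f): forbidden (parity, ΔJ).
(d)–(e): forbidden (ΔL, ΔJ).
(d)–(f): forbidden (parity, ΔJ).
(e)–(f): forbidden (ΔL, ΔJ).
Allowed pairs: 1 of 15.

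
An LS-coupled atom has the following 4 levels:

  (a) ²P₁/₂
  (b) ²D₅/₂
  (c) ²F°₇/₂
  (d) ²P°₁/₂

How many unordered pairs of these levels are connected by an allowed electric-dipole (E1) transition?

2

(a)–(b): forbidden (parity, ΔJ).
(a)–(c): forbidden (ΔL, ΔJ).
(a)–(d): allowed.
(b)–(c): allowed.
(b)–(d): forbidden (ΔJ).
(c)–(d): forbidden (parity, ΔL, ΔJ).
Allowed pairs: 2 of 6.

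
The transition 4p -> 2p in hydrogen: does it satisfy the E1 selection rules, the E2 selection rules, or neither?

E2

Δl = 1 − 1 = +0; l_i + l_f = 2.
E1 (Δl = ±1): not satisfied.
E2 (Δl = 0,±2, l_i+l_f ≥ 2): satisfied.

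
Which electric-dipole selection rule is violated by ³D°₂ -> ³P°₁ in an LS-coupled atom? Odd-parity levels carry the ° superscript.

Reading off the term symbols: S 1→1, L 2→1, J 2→1, parity odd→odd.
ΔL = 0, ±1 (not L=0↔0): L: 2 → 1, ΔL = -1 — ✓.
ΔS = 0: S: 1 → 1 — ✓.
ΔJ = 0, ±1 (not J=0↔0): J: 2 → 1, ΔJ = -1 — ✓.
Parity must change: odd → odd — ✗.

parity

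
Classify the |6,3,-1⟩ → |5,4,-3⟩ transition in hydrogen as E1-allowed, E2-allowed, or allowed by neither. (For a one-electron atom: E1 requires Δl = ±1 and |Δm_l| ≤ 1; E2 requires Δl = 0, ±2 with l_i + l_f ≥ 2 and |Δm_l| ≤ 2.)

Δl = 4 − 3 = +1; l_i + l_f = 7.
Δm_l = -2.
E1 (Δl = ±1, |Δm_l| ≤ 1): not satisfied.
E2 (Δl = 0,±2, l_i+l_f ≥ 2, |Δm_l| ≤ 2): not satisfied.

neither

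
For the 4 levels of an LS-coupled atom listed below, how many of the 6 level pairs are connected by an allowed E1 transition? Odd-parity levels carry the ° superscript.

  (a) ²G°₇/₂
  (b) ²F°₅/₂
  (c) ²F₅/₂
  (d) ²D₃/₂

3

(a)–(b): forbidden (parity).
(a)–(c): allowed.
(a)–(d): forbidden (ΔL, ΔJ).
(b)–(c): allowed.
(b)–(d): allowed.
(c)–(d): forbidden (parity).
Allowed pairs: 3 of 6.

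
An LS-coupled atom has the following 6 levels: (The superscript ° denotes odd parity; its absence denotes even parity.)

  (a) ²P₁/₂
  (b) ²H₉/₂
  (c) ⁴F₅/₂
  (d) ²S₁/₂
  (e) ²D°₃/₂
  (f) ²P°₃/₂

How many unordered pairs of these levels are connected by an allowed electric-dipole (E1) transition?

3

(a)–(b): forbidden (parity, ΔL, ΔJ).
(a)–(c): forbidden (parity, ΔS, ΔL, ΔJ).
(a)–(d): forbidden (parity).
(a)–(e): allowed.
(a)–(f): allowed.
(b)–(c): forbidden (parity, ΔS, ΔL, ΔJ).
(b)–(d): forbidden (parity, ΔL, ΔJ).
(b)–(e): forbidden (ΔL, ΔJ).
(b)–(f): forbidden (ΔL, ΔJ).
(c)–(d): forbidden (parity, ΔS, ΔL, ΔJ).
(c)–(e): forbidden (ΔS).
(c)–(f): forbidden (ΔS, ΔL).
(d)–(e): forbidden (ΔL).
(d)–(f): allowed.
(e)–(f): forbidden (parity).
Allowed pairs: 3 of 15.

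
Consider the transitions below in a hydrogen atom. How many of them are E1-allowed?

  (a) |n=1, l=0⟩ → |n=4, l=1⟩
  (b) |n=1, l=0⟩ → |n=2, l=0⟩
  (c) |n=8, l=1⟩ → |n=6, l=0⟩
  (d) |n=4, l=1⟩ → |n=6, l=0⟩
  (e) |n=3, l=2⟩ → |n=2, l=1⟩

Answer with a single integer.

4

(a) allowed
(b) forbidden — Δl = +0 (E1 requires Δl = ±1)
(c) allowed
(d) allowed
(e) allowed
Total allowed: 4 of 5.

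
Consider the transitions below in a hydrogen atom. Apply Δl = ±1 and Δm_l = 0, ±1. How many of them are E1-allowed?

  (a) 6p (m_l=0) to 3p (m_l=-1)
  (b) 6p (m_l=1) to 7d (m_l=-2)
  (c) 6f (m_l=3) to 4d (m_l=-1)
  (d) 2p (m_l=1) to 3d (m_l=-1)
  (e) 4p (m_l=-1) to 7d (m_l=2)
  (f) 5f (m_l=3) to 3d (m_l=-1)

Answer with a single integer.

(a) forbidden — Δl = +0 (E1 requires Δl = ±1)
(b) forbidden — Δm_l = -3 (E1 requires Δm_l = 0, ±1)
(c) forbidden — Δm_l = -4 (E1 requires Δm_l = 0, ±1)
(d) forbidden — Δm_l = -2 (E1 requires Δm_l = 0, ±1)
(e) forbidden — Δm_l = +3 (E1 requires Δm_l = 0, ±1)
(f) forbidden — Δm_l = -4 (E1 requires Δm_l = 0, ±1)
Total allowed: 0 of 6.

0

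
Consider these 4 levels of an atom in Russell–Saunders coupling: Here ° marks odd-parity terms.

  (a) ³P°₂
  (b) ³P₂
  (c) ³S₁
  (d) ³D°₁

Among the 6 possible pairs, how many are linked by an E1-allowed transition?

3

(a)–(b): allowed.
(a)–(c): allowed.
(a)–(d): forbidden (parity).
(b)–(c): forbidden (parity).
(b)–(d): allowed.
(c)–(d): forbidden (ΔL).
Allowed pairs: 3 of 6.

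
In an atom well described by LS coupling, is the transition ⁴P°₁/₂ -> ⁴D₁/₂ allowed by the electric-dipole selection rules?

Reading off the term symbols: S 3/2→3/2, L 1→2, J 1/2→1/2, parity odd→even.
Parity must change: odd → even — satisfied.
ΔL = 0, ±1 (not L=0↔0): L: 1 → 2, ΔL = +1 — satisfied.
ΔS = 0: S: 3/2 → 3/2 — satisfied.
ΔJ = 0, ±1 (not J=0↔0): J: 1/2 → 1/2, ΔJ = +0 — satisfied.
All four E1 rules are satisfied.

allowed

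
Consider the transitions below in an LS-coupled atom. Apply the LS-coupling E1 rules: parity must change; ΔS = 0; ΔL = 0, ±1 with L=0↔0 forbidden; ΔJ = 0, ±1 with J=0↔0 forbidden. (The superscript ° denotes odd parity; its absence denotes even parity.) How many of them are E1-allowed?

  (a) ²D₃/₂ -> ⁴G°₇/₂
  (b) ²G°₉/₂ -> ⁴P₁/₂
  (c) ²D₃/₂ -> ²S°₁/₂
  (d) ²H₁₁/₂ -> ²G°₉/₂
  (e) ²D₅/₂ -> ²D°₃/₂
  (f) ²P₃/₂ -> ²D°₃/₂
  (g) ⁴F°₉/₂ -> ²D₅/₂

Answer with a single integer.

(a) forbidden (ΔS, ΔL, ΔJ fail)
(b) forbidden (ΔS, ΔL, ΔJ fail)
(c) forbidden (ΔL fails)
(d) allowed
(e) allowed
(f) allowed
(g) forbidden (ΔS, ΔJ fail)
Total allowed: 3 of 7.

3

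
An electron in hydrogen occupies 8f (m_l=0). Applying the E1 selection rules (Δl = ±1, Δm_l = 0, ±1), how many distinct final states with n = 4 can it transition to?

E1 requires Δl = ±1, so l_f ∈ {2, 4}; with 0 ≤ l_f ≤ n_f−1 = 3, the allowed l_f values are {2}.
For l_f = 2: m_f ∈ {m_i−1, m_i, m_i+1} ∩ [−2, 2] = {-1, 0, 1} → 3 states.
Total: 3.

3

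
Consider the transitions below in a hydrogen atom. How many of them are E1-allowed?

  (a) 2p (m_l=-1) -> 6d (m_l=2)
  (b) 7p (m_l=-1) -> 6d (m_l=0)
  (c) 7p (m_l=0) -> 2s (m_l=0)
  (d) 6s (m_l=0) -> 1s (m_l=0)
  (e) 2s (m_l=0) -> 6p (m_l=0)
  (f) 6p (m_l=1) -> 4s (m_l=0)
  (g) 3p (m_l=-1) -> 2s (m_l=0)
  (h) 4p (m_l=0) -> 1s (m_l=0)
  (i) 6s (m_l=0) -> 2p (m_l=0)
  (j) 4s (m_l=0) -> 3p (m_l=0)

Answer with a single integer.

8

(a) forbidden — Δm_l = +3 (E1 requires Δm_l = 0, ±1)
(b) allowed
(c) allowed
(d) forbidden — Δl = +0 (E1 requires Δl = ±1)
(e) allowed
(f) allowed
(g) allowed
(h) allowed
(i) allowed
(j) allowed
Total allowed: 8 of 10.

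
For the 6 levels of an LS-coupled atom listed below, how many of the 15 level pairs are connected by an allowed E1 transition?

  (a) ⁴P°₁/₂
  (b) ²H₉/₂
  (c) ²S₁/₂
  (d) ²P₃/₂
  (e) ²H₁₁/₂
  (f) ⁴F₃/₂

0

(a)–(b): forbidden (ΔS, ΔL, ΔJ).
(a)–(c): forbidden (ΔS).
(a)–(d): forbidden (ΔS).
(a)–(e): forbidden (ΔS, ΔL, ΔJ).
(a)–(f): forbidden (ΔL).
(b)–(c): forbidden (parity, ΔL, ΔJ).
(b)–(d): forbidden (parity, ΔL, ΔJ).
(b)–(e): forbidden (parity).
(b)–(f): forbidden (parity, ΔS, ΔL, ΔJ).
(c)–(d): forbidden (parity).
(c)–(e): forbidden (parity, ΔL, ΔJ).
(c)–(f): forbidden (parity, ΔS, ΔL).
(d)–(e): forbidden (parity, ΔL, ΔJ).
(d)–(f): forbidden (parity, ΔS, ΔL).
(e)–(f): forbidden (parity, ΔS, ΔL, ΔJ).
Allowed pairs: 0 of 15.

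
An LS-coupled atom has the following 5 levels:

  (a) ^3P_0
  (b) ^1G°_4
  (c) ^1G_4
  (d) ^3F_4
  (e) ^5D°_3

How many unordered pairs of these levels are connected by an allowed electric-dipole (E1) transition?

(a)–(b): forbidden (ΔS, ΔL, ΔJ).
(a)–(c): forbidden (parity, ΔS, ΔL, ΔJ).
(a)–(d): forbidden (parity, ΔL, ΔJ).
(a)–(e): forbidden (ΔS, ΔJ).
(b)–(c): allowed.
(b)–(d): forbidden (ΔS).
(b)–(e): forbidden (parity, ΔS, ΔL).
(c)–(d): forbidden (parity, ΔS).
(c)–(e): forbidden (ΔS, ΔL).
(d)–(e): forbidden (ΔS).
Allowed pairs: 1 of 10.

1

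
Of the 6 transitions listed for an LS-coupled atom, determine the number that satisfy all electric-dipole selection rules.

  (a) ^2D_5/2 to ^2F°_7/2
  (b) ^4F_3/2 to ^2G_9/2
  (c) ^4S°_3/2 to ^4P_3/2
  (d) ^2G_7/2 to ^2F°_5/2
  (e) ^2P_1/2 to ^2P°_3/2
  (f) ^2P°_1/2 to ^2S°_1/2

(a) allowed
(b) forbidden (parity, ΔS, ΔJ fail)
(c) allowed
(d) allowed
(e) allowed
(f) forbidden (parity fails)
Total allowed: 4 of 6.

4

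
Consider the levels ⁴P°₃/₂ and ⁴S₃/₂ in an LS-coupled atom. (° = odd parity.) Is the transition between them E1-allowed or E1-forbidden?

Parity must change: odd → even — ✓.
ΔL = 0, ±1 (not L=0↔0): L: 1 → 0, ΔL = -1 — ✓.
ΔJ = 0, ±1 (not J=0↔0): J: 3/2 → 3/2, ΔJ = +0 — ✓.
ΔS = 0: S: 3/2 → 3/2 — ✓.
All four E1 rules are satisfied.

allowed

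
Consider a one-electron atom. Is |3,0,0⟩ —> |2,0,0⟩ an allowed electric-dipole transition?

Initial l = 0, final l = 0, so Δl = +0. E1 requires Δl = ±1: fails.
Δm_l = 0 − (0) = +0. E1 requires Δm_l = 0, ±1: ok.
The transition is electric-dipole forbidden.

forbidden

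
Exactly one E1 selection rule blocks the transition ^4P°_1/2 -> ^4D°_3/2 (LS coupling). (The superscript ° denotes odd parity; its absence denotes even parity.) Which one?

parity

Reading off the term symbols: S 3/2→3/2, L 1→2, J 1/2→3/2, parity odd→odd.
Parity must change: odd → odd — fails.
ΔS = 0: S: 3/2 → 3/2 — ok.
ΔL = 0, ±1 (not L=0↔0): L: 1 → 2, ΔL = +1 — ok.
ΔJ = 0, ±1 (not J=0↔0): J: 1/2 → 3/2, ΔJ = +1 — ok.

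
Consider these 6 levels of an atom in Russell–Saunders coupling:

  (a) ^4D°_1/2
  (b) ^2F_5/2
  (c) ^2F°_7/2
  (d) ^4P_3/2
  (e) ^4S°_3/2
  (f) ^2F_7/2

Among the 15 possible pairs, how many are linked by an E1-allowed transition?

4

(a)–(b): forbidden (ΔS, ΔJ).
(a)–(c): forbidden (parity, ΔS, ΔJ).
(a)–(d): allowed.
(a)–(e): forbidden (parity, ΔL).
(a)–(f): forbidden (ΔS, ΔJ).
(b)–(c): allowed.
(b)–(d): forbidden (parity, ΔS, ΔL).
(b)–(e): forbidden (ΔS, ΔL).
(b)–(f): forbidden (parity).
(c)–(d): forbidden (ΔS, ΔL, ΔJ).
(c)–(e): forbidden (parity, ΔS, ΔL, ΔJ).
(c)–(f): allowed.
(d)–(e): allowed.
(d)–(f): forbidden (parity, ΔS, ΔL, ΔJ).
(e)–(f): forbidden (ΔS, ΔL, ΔJ).
Allowed pairs: 4 of 15.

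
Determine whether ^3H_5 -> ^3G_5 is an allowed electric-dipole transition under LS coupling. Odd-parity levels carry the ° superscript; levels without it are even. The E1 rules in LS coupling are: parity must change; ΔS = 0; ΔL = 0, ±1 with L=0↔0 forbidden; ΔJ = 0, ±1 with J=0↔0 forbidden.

forbidden

Initial level: S=1, L=5, J=5, parity even. Final level: S=1, L=4, J=5, parity even.
ΔS = 0: S: 1 → 1 — ✓.
Parity must change: even → even — ✗.
ΔL = 0, ±1 (not L=0↔0): L: 5 → 4, ΔL = -1 — ✓.
ΔJ = 0, ±1 (not J=0↔0): J: 5 → 5, ΔJ = +0 — ✓.
Rule(s) violated: parity.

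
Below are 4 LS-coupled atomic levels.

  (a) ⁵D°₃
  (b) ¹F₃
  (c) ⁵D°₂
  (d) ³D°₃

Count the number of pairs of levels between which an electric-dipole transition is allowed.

0

(a)–(b): forbidden (ΔS).
(a)–(c): forbidden (parity).
(a)–(d): forbidden (parity, ΔS).
(b)–(c): forbidden (ΔS).
(b)–(d): forbidden (ΔS).
(c)–(d): forbidden (parity, ΔS).
Allowed pairs: 0 of 6.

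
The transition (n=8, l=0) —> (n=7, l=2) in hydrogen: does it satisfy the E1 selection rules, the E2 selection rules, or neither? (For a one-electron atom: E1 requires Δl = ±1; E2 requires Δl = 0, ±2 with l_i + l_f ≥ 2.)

E2

Δl = 2 − 0 = +2; l_i + l_f = 2.
E1 (Δl = ±1): not satisfied.
E2 (Δl = 0,±2, l_i+l_f ≥ 2): satisfied.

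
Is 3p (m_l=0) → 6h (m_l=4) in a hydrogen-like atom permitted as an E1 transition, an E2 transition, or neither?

Δl = 5 − 1 = +4; l_i + l_f = 6.
Δm_l = +4.
E1 (Δl = ±1, |Δm_l| ≤ 1): not satisfied.
E2 (Δl = 0,±2, l_i+l_f ≥ 2, |Δm_l| ≤ 2): not satisfied.

neither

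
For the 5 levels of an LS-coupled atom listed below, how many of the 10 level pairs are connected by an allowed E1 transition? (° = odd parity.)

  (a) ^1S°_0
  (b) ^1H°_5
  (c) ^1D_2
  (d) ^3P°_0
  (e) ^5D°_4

0

(a)–(b): forbidden (parity, ΔL, ΔJ).
(a)–(c): forbidden (ΔL, ΔJ).
(a)–(d): forbidden (parity, ΔS, ΔJ).
(a)–(e): forbidden (parity, ΔS, ΔL, ΔJ).
(b)–(c): forbidden (ΔL, ΔJ).
(b)–(d): forbidden (parity, ΔS, ΔL, ΔJ).
(b)–(e): forbidden (parity, ΔS, ΔL).
(c)–(d): forbidden (ΔS, ΔJ).
(c)–(e): forbidden (ΔS, ΔJ).
(d)–(e): forbidden (parity, ΔS, ΔJ).
Allowed pairs: 0 of 10.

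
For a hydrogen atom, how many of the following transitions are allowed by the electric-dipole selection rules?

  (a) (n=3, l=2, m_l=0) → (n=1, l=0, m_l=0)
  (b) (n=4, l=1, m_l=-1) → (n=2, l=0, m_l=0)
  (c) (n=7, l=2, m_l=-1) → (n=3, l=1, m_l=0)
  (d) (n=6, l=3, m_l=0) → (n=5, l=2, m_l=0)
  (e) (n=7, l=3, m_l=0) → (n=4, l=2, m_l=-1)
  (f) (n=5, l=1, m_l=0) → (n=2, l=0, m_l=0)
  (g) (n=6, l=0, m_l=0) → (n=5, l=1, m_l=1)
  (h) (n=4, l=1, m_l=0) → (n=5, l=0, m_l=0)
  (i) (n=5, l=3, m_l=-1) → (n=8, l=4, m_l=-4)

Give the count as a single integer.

(a) forbidden — Δl = -2 (E1 requires Δl = ±1)
(b) allowed
(c) allowed
(d) allowed
(e) allowed
(f) allowed
(g) allowed
(h) allowed
(i) forbidden — Δm_l = -3 (E1 requires Δm_l = 0, ±1)
Total allowed: 7 of 9.

7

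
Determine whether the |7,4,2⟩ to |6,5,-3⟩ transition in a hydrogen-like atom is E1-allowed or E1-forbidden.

forbidden

Initial l = 4, final l = 5, so Δl = +1. E1 requires Δl = ±1: ok.
m_l: 2 → -3 (Δm_l = -5). |Δm_l| ≤ 1 fails.
The transition is electric-dipole forbidden.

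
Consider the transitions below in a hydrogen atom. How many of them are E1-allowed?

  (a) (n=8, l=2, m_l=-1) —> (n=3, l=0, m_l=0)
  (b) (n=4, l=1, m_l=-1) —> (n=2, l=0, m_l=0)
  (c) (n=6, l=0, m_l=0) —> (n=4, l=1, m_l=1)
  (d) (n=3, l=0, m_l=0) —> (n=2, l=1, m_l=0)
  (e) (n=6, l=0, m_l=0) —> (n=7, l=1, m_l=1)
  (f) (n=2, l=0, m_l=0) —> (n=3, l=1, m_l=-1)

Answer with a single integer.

(a) forbidden — Δl = -2 (E1 requires Δl = ±1)
(b) allowed
(c) allowed
(d) allowed
(e) allowed
(f) allowed
Total allowed: 5 of 6.

5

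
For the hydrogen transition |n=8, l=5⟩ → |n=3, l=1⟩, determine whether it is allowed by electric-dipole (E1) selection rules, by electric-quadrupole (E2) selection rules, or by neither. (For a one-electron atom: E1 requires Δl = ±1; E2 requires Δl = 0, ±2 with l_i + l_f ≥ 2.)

neither

Δl = 1 − 5 = -4; l_i + l_f = 6.
E1 (Δl = ±1): not satisfied.
E2 (Δl = 0,±2, l_i+l_f ≥ 2): not satisfied.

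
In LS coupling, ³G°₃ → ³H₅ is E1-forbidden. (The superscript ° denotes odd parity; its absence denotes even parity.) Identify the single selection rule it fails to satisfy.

Initial level: S=1, L=4, J=3, parity odd. Final level: S=1, L=5, J=5, parity even.
Parity must change: odd → even — ok.
ΔS = 0: S: 1 → 1 — ok.
ΔL = 0, ±1 (not L=0↔0): L: 4 → 5, ΔL = +1 — ok.
ΔJ = 0, ±1 (not J=0↔0): J: 3 → 5, ΔJ = +2 — fails.

the ΔJ = 0, ±1 rule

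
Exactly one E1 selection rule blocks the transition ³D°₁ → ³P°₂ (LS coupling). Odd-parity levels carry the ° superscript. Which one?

parity

Parity must change: odd → odd — fails.
ΔL = 0, ±1 (not L=0↔0): L: 2 → 1, ΔL = -1 — ok.
ΔJ = 0, ±1 (not J=0↔0): J: 1 → 2, ΔJ = +1 — ok.
ΔS = 0: S: 1 → 1 — ok.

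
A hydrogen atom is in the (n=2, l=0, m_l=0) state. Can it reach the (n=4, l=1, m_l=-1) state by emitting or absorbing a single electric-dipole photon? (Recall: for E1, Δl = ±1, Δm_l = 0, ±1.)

Initial l = 0, final l = 1, so Δl = +1. E1 requires Δl = ±1: satisfied.
Δm_l = -1 − (0) = -1. E1 requires Δm_l = 0, ±1: satisfied.
All E1 selection rules are satisfied.

allowed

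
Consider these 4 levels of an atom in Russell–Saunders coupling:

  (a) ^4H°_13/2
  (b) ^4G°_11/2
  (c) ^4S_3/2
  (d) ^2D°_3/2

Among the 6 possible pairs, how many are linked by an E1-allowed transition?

0

(a)–(b): forbidden (parity).
(a)–(c): forbidden (ΔL, ΔJ).
(a)–(d): forbidden (parity, ΔS, ΔL, ΔJ).
(b)–(c): forbidden (ΔL, ΔJ).
(b)–(d): forbidden (parity, ΔS, ΔL, ΔJ).
(c)–(d): forbidden (ΔS, ΔL).
Allowed pairs: 0 of 6.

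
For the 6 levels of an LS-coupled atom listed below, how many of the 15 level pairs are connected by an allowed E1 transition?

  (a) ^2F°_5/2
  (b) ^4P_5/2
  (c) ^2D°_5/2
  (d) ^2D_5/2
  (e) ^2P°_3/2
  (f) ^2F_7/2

(a)–(b): forbidden (ΔS, ΔL).
(a)–(c): forbidden (parity).
(a)–(d): allowed.
(a)–(e): forbidden (parity, ΔL).
(a)–(f): allowed.
(b)–(c): forbidden (ΔS).
(b)–(d): forbidden (parity, ΔS).
(b)–(e): forbidden (ΔS).
(b)–(f): forbidden (parity, ΔS, ΔL).
(c)–(d): allowed.
(c)–(e): forbidden (parity).
(c)–(f): allowed.
(d)–(e): allowed.
(d)–(f): forbidden (parity).
(e)–(f): forbidden (ΔL, ΔJ).
Allowed pairs: 5 of 15.

5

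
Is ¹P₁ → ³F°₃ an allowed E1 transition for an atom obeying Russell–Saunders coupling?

Reading off the term symbols: S 0→1, L 1→3, J 1→3, parity even→odd.
ΔJ = 0, ±1 (not J=0↔0): J: 1 → 3, ΔJ = +2 — fails.
ΔL = 0, ±1 (not L=0↔0): L: 1 → 3, ΔL = +2 — fails.
ΔS = 0: S: 0 → 1 — fails.
Parity must change: even → odd — passes.
Rule(s) violated: ΔS, ΔL, ΔJ.

forbidden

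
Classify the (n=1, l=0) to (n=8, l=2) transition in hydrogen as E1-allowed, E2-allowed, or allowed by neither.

E2

Δl = 2 − 0 = +2; l_i + l_f = 2.
E1 (Δl = ±1): not satisfied.
E2 (Δl = 0,±2, l_i+l_f ≥ 2): satisfied.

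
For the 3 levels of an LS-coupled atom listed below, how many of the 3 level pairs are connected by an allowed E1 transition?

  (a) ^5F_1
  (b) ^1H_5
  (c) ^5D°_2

1

(a)–(b): forbidden (parity, ΔS, ΔL, ΔJ).
(a)–(c): allowed.
(b)–(c): forbidden (ΔS, ΔL, ΔJ).
Allowed pairs: 1 of 3.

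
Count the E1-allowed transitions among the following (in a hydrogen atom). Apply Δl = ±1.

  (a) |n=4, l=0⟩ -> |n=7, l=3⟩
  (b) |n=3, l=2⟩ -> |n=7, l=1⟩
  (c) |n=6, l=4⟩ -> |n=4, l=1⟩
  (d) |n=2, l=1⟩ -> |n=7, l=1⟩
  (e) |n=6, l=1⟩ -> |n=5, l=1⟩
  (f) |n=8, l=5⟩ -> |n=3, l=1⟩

1

(a) forbidden — Δl = +3 (E1 requires Δl = ±1)
(b) allowed
(c) forbidden — Δl = -3 (E1 requires Δl = ±1)
(d) forbidden — Δl = +0 (E1 requires Δl = ±1)
(e) forbidden — Δl = +0 (E1 requires Δl = ±1)
(f) forbidden — Δl = -4 (E1 requires Δl = ±1)
Total allowed: 1 of 6.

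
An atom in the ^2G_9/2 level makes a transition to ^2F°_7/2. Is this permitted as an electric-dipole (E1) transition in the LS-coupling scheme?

allowed

ΔJ = 0, ±1 (not J=0↔0): J: 9/2 → 7/2, ΔJ = -1 — ✓.
Parity must change: even → odd — ✓.
ΔL = 0, ±1 (not L=0↔0): L: 4 → 3, ΔL = -1 — ✓.
ΔS = 0: S: 1/2 → 1/2 — ✓.
All four E1 rules are satisfied.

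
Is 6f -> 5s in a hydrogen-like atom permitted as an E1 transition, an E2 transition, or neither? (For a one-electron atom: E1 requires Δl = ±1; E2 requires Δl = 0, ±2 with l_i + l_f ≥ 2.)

Δl = 0 − 3 = -3; l_i + l_f = 3.
E1 (Δl = ±1): not satisfied.
E2 (Δl = 0,±2, l_i+l_f ≥ 2): not satisfied.

neither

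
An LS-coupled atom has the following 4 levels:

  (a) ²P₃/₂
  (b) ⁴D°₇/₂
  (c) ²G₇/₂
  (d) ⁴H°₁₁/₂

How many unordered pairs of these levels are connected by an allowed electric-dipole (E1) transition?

0

(a)–(b): forbidden (ΔS, ΔJ).
(a)–(c): forbidden (parity, ΔL, ΔJ).
(a)–(d): forbidden (ΔS, ΔL, ΔJ).
(b)–(c): forbidden (ΔS, ΔL).
(b)–(d): forbidden (parity, ΔL, ΔJ).
(c)–(d): forbidden (ΔS, ΔJ).
Allowed pairs: 0 of 6.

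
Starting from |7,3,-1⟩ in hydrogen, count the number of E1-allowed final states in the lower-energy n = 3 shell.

E1 requires Δl = ±1, so l_f ∈ {2, 4}; with 0 ≤ l_f ≤ n_f−1 = 2, the allowed l_f values are {2}.
For l_f = 2: m_f ∈ {m_i−1, m_i, m_i+1} ∩ [−2, 2] = {-2, -1, 0} → 3 states.
Total: 3.

3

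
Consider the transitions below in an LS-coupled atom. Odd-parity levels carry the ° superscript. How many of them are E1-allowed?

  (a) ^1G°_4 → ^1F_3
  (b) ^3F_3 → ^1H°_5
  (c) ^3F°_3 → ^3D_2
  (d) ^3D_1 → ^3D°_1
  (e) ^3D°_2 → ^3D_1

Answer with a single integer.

(a) allowed
(b) forbidden (ΔS, ΔL, ΔJ fail)
(c) allowed
(d) allowed
(e) allowed
Total allowed: 4 of 5.

4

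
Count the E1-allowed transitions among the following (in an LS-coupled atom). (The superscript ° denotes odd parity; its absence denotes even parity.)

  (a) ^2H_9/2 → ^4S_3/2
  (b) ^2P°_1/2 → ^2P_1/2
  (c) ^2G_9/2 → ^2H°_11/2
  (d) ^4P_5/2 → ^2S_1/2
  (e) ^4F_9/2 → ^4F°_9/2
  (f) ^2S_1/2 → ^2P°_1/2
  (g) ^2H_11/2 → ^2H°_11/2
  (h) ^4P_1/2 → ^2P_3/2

(a) forbidden (parity, ΔS, ΔL, ΔJ fail)
(b) allowed
(c) allowed
(d) forbidden (parity, ΔS, ΔJ fail)
(e) allowed
(f) allowed
(g) allowed
(h) forbidden (parity, ΔS fail)
Total allowed: 5 of 8.

5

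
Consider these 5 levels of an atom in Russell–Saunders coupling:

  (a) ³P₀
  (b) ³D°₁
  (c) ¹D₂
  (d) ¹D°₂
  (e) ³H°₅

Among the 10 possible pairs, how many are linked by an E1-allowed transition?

(a)–(b): allowed.
(a)–(c): forbidden (parity, ΔS, ΔJ).
(a)–(d): forbidden (ΔS, ΔJ).
(a)–(e): forbidden (ΔL, ΔJ).
(b)–(c): forbidden (ΔS).
(b)–(d): forbidden (parity, ΔS).
(b)–(e): forbidden (parity, ΔL, ΔJ).
(c)–(d): allowed.
(c)–(e): forbidden (ΔS, ΔL, ΔJ).
(d)–(e): forbidden (parity, ΔS, ΔL, ΔJ).
Allowed pairs: 2 of 10.

2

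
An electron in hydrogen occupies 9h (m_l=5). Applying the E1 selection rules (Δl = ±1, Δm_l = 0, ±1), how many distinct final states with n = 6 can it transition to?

E1 requires Δl = ±1, so l_f ∈ {4, 6}; with 0 ≤ l_f ≤ n_f−1 = 5, the allowed l_f values are {4}.
For l_f = 4: m_f ∈ {m_i−1, m_i, m_i+1} ∩ [−4, 4] = {4} → 1 state.
Total: 1.

1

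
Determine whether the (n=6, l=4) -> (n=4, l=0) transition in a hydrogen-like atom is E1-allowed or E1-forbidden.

Δl = 0 − 4 = -4; the E1 rule Δl = ±1 is violated.
The transition is electric-dipole forbidden.

forbidden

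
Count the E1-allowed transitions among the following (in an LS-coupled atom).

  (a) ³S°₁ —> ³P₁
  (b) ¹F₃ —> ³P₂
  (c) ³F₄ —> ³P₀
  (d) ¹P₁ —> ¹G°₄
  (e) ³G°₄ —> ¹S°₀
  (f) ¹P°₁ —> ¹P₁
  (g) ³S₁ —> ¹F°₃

2

(a) allowed
(b) forbidden (parity, ΔS, ΔL fail)
(c) forbidden (parity, ΔL, ΔJ fail)
(d) forbidden (ΔL, ΔJ fail)
(e) forbidden (parity, ΔS, ΔL, ΔJ fail)
(f) allowed
(g) forbidden (ΔS, ΔL, ΔJ fail)
Total allowed: 2 of 7.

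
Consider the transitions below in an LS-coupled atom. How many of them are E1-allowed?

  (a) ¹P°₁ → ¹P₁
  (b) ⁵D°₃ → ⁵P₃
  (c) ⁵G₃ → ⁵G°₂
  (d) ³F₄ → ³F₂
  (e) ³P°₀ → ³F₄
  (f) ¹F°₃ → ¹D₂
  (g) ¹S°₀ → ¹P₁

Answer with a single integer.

(a) allowed
(b) allowed
(c) allowed
(d) forbidden (parity, ΔJ fail)
(e) forbidden (ΔL, ΔJ fail)
(f) allowed
(g) allowed
Total allowed: 5 of 7.

5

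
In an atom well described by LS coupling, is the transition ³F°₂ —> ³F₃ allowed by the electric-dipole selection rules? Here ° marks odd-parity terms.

Initial level: S=1, L=3, J=2, parity odd. Final level: S=1, L=3, J=3, parity even.
Parity must change: odd → even — ✓.
ΔS = 0: S: 1 → 1 — ✓.
ΔL = 0, ±1 (not L=0↔0): L: 3 → 3, ΔL = +0 — ✓.
ΔJ = 0, ±1 (not J=0↔0): J: 2 → 3, ΔJ = +1 — ✓.
All four E1 rules are satisfied.

allowed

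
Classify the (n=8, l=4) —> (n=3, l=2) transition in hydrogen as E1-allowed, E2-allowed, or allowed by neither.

E2

Δl = 2 − 4 = -2; l_i + l_f = 6.
E1 (Δl = ±1): not satisfied.
E2 (Δl = 0,±2, l_i+l_f ≥ 2): satisfied.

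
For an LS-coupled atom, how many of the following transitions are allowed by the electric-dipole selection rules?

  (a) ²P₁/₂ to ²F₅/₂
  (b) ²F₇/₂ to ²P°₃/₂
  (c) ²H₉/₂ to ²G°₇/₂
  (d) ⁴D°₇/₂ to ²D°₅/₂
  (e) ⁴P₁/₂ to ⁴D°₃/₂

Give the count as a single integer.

(a) forbidden (parity, ΔL, ΔJ fail)
(b) forbidden (ΔL, ΔJ fail)
(c) allowed
(d) forbidden (parity, ΔS fail)
(e) allowed
Total allowed: 2 of 5.

2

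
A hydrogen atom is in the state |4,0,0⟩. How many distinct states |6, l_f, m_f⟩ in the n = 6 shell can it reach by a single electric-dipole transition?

3

E1 requires Δl = ±1, so l_f ∈ {-1, 1}; with 0 ≤ l_f ≤ n_f−1 = 5, the allowed l_f values are {1}.
For l_f = 1: m_f ∈ {m_i−1, m_i, m_i+1} ∩ [−1, 1] = {-1, 0, 1} → 3 states.
Total: 3.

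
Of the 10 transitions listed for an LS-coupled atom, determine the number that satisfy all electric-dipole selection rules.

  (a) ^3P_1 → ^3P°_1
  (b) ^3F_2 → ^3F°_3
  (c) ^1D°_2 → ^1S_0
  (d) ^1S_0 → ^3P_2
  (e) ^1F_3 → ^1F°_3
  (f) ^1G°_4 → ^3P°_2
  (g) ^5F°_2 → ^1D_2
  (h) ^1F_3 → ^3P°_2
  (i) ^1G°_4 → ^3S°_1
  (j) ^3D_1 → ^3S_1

3

(a) allowed
(b) allowed
(c) forbidden (ΔL, ΔJ fail)
(d) forbidden (parity, ΔS, ΔJ fail)
(e) allowed
(f) forbidden (parity, ΔS, ΔL, ΔJ fail)
(g) forbidden (ΔS fails)
(h) forbidden (ΔS, ΔL fail)
(i) forbidden (parity, ΔS, ΔL, ΔJ fail)
(j) forbidden (parity, ΔL fail)
Total allowed: 3 of 10.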